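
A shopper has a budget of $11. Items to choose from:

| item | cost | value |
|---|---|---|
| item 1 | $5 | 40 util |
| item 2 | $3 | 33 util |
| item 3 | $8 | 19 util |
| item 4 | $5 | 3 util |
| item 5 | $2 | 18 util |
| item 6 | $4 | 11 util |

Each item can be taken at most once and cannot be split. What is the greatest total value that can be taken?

This is a 0/1 knapsack; check combinations near the capacity.
- item 1+item 2+item 5: cost 5+3+2=10, value 40+33+18=91
- item 1+item 2: cost 5+3=8, value 40+33=73
- item 1+item 5+item 6: cost 5+2+4=11, value 40+18+11=69
Best: 91 util.

91 util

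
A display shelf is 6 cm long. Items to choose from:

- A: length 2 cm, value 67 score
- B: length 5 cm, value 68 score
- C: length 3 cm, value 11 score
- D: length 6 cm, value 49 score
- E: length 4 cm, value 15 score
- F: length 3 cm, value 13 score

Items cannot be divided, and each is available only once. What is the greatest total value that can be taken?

82 score

Check high-value combinations within 6 cm:
- A+E: length 2+4=6, value 67+15=82
- A+F: length 2+3=5, value 67+13=80
- A+C: length 2+3=5, value 67+11=78
Best: 82 score.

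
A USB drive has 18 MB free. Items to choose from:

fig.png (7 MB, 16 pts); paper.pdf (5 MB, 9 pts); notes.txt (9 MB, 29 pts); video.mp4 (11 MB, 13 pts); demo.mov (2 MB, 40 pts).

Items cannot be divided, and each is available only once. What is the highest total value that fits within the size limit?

85 pts

This is a 0/1 knapsack; check combinations near the capacity.
- fig.png+notes.txt+demo.mov: size 7+9+2=18, value 16+29+40=85
- paper.pdf+notes.txt+demo.mov: size 5+9+2=16, value 9+29+40=78
- notes.txt+demo.mov: size 9+2=11, value 29+40=69
- fig.png+paper.pdf+demo.mov: size 7+5+2=14, value 16+9+40=65
Best: 85 pts.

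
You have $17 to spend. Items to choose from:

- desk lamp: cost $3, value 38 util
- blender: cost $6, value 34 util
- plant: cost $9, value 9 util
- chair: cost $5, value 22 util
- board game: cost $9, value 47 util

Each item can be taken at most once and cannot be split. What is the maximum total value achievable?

107 util

Check high-value combinations within $17:
- desk lamp+chair+board game: cost 3+5+9=17, value 38+22+47=107
- desk lamp+blender+chair: cost 3+6+5=14, value 38+34+22=94
- desk lamp+board game: cost 3+9=12, value 38+47=85
- blender+board game: cost 6+9=15, value 34+47=81
- desk lamp+blender: cost 3+6=9, value 38+34=72
Best: 107 util.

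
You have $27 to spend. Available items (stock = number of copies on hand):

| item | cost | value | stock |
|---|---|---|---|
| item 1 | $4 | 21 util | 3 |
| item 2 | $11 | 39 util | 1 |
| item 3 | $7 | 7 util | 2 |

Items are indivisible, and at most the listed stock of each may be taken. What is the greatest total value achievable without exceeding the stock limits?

Top feasible selections:
- 3×item 1 + 1×item 2: cost 23, value 102
- 2×item 1 + 1×item 2 + 1×item 3: cost 26, value 88
Best: 102 util.

102 util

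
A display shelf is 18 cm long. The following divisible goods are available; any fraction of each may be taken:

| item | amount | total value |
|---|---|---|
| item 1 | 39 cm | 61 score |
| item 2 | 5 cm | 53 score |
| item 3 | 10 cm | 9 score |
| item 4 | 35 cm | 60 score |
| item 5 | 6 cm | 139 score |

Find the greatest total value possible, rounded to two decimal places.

204.00

Take in order of value per unit:
- item 5 (139/6 per unit): all 6 → value 139, running total 139.00
- item 2 (53/5 per unit): all 5 → value 53, running total 192.00
- item 4 (60/35 per unit): 7 of 35 → value 7×60/35 = 12.0000, running total 204.00
Total 204.00.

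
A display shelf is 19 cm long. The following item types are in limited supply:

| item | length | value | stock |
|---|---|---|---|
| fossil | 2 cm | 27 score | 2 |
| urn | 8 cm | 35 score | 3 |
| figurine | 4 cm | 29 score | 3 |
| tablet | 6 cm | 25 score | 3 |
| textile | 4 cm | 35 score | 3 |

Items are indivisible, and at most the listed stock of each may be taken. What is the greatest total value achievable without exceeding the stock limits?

161 score

Top feasible selections:
- 1×fossil + 1×figurine + 3×textile: length 18, value 161
- 2×fossil + 3×textile: length 16, value 159
- 1×fossil + 2×figurine + 2×textile: length 18, value 155
Best: 161 score.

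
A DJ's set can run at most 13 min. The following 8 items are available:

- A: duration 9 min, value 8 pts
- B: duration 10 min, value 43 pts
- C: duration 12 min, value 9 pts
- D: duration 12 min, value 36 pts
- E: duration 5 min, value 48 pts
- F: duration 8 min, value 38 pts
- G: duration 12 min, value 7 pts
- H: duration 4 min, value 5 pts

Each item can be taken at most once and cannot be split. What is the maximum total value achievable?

Check high-value combinations within 13 min:
- E+F: duration 5+8=13, value 48+38=86
- E+H: duration 5+4=9, value 48+5=53
- E: duration 5, value 48
Best: 86 pts.

86 pts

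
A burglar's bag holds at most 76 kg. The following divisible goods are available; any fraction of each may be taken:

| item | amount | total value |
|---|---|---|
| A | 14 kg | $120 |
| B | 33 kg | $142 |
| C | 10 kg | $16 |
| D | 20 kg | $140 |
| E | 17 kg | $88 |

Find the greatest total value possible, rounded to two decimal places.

Take in order of value per unit:
- A (120/14 per unit): all 14 → value 120, running total 120.00
- D (140/20 per unit): all 20 → value 140, running total 260.00
- E (88/17 per unit): all 17 → value 88, running total 348.00
- B (142/33 per unit): 25 of 33 → value 25×142/33 = 107.5758, running total 455.58
Total 455.58.

455.58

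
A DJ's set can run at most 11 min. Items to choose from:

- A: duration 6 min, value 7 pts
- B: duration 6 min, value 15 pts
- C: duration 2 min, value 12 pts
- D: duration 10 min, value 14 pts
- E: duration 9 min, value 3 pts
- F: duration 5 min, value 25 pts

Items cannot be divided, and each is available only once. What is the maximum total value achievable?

40 pts

Check high-value combinations within 11 min:
- B+F: duration 6+5=11, value 15+25=40
- C+F: duration 2+5=7, value 12+25=37
- A+F: duration 6+5=11, value 7+25=32
Best: 40 pts.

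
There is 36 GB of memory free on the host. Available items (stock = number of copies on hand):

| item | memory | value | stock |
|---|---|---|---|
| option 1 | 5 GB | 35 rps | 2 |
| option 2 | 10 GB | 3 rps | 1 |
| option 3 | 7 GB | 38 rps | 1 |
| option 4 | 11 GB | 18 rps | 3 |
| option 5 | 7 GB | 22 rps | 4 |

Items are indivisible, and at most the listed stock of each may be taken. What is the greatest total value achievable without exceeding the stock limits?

Top feasible selections:
- 2×option 1 + 1×option 3 + 2×option 5: memory 31, value 152
- 2×option 1 + 1×option 3 + 1×option 4 + 1×option 5: memory 35, value 148
Best: 152 rps.

152 rps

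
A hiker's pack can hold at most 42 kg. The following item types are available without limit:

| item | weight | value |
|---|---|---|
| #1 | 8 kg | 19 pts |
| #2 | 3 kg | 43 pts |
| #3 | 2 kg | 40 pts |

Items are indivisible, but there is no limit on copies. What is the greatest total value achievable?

Best value-per-unit is #3 at 40/2, and filling with it alone uses weight 21×2=42. No mix of the others beats 21×40 = 840.

840 pts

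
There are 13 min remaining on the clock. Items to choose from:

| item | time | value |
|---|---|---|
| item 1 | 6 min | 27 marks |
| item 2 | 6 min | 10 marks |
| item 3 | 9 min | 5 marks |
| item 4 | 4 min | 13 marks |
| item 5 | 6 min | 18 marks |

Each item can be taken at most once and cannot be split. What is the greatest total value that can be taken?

Check high-value combinations within 13 min:
- item 1+item 5: time 6+6=12, value 27+18=45
- item 1+item 4: time 6+4=10, value 27+13=40
- item 1+item 2: time 6+6=12, value 27+10=37
- item 4+item 5: time 4+6=10, value 13+18=31
- item 2+item 5: time 6+6=12, value 10+18=28
Best: 45 marks.

45 marks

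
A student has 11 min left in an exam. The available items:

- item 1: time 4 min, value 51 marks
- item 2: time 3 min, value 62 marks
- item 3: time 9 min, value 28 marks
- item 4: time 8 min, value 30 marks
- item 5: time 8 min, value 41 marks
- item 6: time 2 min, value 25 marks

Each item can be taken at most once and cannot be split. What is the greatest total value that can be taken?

Check high-value combinations within 11 min:
- item 1+item 2+item 6: time 4+3+2=9, value 51+62+25=138
- item 1+item 2: time 4+3=7, value 51+62=113
- item 2+item 5: time 3+8=11, value 62+41=103
- item 2+item 4: time 3+8=11, value 62+30=92
- item 2+item 6: time 3+2=5, value 62+25=87
Best: 138 marks.

138 marks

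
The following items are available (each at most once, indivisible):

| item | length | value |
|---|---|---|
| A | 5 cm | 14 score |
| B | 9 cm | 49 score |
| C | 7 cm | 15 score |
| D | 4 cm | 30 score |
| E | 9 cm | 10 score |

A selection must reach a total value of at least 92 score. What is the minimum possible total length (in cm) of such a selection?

18

Subsets with value ≥ 92, sorted by total length:
- A+B+D: length 18, value 93
- B+C+D: length 20, value 94
Minimum length: 18 cm.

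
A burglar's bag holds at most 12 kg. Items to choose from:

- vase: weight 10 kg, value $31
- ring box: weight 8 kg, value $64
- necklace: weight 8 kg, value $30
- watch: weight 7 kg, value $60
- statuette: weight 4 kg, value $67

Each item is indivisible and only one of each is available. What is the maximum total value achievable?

Check high-value combinations within 12 kg:
- ring box+statuette: weight 8+4=12, value 64+67=131
- watch+statuette: weight 7+4=11, value 60+67=127
- necklace+statuette: weight 8+4=12, value 30+67=97
Best: $131.

$131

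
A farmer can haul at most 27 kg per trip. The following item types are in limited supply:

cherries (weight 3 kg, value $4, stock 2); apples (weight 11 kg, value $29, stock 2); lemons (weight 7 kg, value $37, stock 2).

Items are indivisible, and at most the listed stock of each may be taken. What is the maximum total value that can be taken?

Best selections within weight 27 and stock limits:
- 1×apples + 2×lemons: weight 25, value 103
- 2×cherries + 2×lemons: weight 20, value 82
- 1×cherries + 2×lemons: weight 17, value 78
Best: $103.

$103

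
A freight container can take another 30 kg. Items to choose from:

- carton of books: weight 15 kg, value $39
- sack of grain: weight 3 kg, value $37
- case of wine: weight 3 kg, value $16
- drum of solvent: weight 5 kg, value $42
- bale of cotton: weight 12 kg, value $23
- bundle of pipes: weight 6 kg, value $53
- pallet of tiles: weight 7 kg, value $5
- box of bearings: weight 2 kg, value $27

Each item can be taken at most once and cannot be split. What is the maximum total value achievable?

This is a 0/1 knapsack; check combinations near the capacity.
- sack of grain+drum of solvent+bale of cotton+bundle of pipes+box of bearings: weight 3+5+12+6+2=28, value 37+42+23+53+27=182
- sack of grain+case of wine+drum of solvent+bundle of pipes+pallet of tiles+box of bearings: weight 3+3+5+6+7+2=26, value 37+16+42+53+5+27=180
- sack of grain+case of wine+drum of solvent+bundle of pipes+box of bearings: weight 3+3+5+6+2=19, value 37+16+42+53+27=175
- carton of books+sack of grain+case of wine+bundle of pipes+box of bearings: weight 15+3+3+6+2=29, value 39+37+16+53+27=172
- carton of books+sack of grain+drum of solvent+bundle of pipes: weight 15+3+5+6=29, value 39+37+42+53=171
Best: $182.

$182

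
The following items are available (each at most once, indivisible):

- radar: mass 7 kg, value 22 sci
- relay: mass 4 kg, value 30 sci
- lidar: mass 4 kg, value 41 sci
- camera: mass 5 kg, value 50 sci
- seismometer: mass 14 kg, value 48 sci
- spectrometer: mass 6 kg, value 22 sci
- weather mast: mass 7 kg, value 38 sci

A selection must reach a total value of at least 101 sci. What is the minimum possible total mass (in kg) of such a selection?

13

Subsets with value ≥ 101, sorted by total mass:
- relay+lidar+camera: mass 13, value 121
- lidar+camera+spectrometer: mass 15, value 113
- relay+lidar+weather mast: mass 15, value 109
Minimum mass: 13 kg.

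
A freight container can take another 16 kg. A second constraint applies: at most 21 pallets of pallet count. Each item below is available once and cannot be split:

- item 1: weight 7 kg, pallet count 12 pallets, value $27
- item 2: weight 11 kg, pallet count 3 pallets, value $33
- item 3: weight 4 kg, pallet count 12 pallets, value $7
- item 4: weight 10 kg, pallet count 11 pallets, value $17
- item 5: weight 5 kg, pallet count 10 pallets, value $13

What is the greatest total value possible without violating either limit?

Feasible sets respecting both limits:
- item 2+item 5: weight 16, pallet count 13, value 46
- item 2+item 3: weight 15, pallet count 15, value 40
- item 2: weight 11, pallet count 3, value 33
Best: $46.

$46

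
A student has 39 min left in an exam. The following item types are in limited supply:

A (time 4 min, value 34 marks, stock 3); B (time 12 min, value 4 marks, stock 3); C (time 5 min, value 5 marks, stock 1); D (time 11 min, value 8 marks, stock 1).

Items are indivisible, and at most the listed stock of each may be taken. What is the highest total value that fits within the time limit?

Top feasible selections:
- 3×A + 1×C + 1×D: time 28, value 115
- 3×A + 1×B + 1×D: time 35, value 114
- 3×A + 1×B + 1×C: time 29, value 111
- 3×A + 1×D: time 23, value 110
Best: 115 marks.

115 marks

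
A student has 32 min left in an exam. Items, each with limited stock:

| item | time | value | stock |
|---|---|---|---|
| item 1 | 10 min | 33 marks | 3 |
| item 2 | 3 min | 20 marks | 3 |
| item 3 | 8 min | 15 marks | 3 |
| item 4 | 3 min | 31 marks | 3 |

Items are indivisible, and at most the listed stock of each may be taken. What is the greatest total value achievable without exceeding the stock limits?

Top feasible selections:
- 1×item 1 + 3×item 2 + 3×item 4: time 28, value 186
- 2×item 1 + 1×item 2 + 3×item 4: time 32, value 179
- 3×item 2 + 1×item 3 + 3×item 4: time 26, value 168
Best: 186 marks.

186 marks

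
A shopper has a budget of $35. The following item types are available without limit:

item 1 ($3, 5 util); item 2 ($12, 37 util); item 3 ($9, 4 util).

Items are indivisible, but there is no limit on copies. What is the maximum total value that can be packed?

Best value-per-unit is item 2 at 37/12; filling with it alone gives 2×37 = 74.
Optimal mix: 3×item 1 + 2×item 2 → cost 33, value 89.

89 util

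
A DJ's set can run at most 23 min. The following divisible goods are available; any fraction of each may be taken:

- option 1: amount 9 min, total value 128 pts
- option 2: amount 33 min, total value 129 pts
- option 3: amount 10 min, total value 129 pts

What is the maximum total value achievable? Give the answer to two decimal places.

Take in order of value per unit:
- option 1 (128/9 per unit): all 9 → value 128, running total 128.00
- option 3 (129/10 per unit): all 10 → value 129, running total 257.00
- option 2 (129/33 per unit): 4 of 33 → value 4×129/33 = 15.6364, running total 272.64
Total 272.64.

272.64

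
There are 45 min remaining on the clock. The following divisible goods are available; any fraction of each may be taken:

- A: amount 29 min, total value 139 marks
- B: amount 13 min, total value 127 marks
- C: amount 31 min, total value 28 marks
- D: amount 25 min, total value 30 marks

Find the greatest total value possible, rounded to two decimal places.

269.60

Take in order of value per unit:
- B (127/13 per unit): all 13 → value 127, running total 127.00
- A (139/29 per unit): all 29 → value 139, running total 266.00
- D (30/25 per unit): 3 of 25 → value 3×30/25 = 3.6000, running total 269.60
Total 269.60.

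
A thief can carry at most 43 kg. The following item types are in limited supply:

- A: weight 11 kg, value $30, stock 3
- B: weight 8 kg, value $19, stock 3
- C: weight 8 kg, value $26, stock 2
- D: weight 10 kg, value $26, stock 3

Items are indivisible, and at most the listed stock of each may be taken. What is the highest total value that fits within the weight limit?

$120

Best selections within weight 43 and stock limits:
- 1×A + 2×B + 2×C: weight 43, value 120
- 3×A + 1×C: weight 41, value 116
- 2×B + 2×C + 1×D: weight 42, value 116
Best: $120.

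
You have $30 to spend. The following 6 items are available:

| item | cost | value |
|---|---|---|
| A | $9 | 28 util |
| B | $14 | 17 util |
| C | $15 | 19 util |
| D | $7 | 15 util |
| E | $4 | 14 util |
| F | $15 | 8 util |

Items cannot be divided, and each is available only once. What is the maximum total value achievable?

Check high-value combinations within $30:
- A+C+E: cost 9+15+4=28, value 28+19+14=61
- A+B+D: cost 9+14+7=30, value 28+17+15=60
- A+B+E: cost 9+14+4=27, value 28+17+14=59
- A+D+E: cost 9+7+4=20, value 28+15+14=57
- A+E+F: cost 9+4+15=28, value 28+14+8=50
Best: 61 util.

61 util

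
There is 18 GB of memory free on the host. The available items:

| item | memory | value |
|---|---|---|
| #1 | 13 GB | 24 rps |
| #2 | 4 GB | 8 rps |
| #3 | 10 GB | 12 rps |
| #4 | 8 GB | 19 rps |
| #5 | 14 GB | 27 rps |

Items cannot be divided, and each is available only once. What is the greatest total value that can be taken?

35 rps

Check high-value combinations within 18 GB:
- #2+#5: memory 4+14=18, value 8+27=35
- #1+#2: memory 13+4=17, value 24+8=32
- #3+#4: memory 10+8=18, value 12+19=31
Best: 35 rps.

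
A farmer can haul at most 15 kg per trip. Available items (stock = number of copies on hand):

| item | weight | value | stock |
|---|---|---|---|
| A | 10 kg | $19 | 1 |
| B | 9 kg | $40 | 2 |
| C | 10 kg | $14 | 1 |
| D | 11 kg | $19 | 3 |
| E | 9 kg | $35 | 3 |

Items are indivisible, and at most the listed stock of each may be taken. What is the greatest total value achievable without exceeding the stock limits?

$40

Best selections within weight 15 and stock limits:
- 1×B: weight 9, value 40
- 1×E: weight 9, value 35
- 1×A: weight 10, value 19
Best: $40.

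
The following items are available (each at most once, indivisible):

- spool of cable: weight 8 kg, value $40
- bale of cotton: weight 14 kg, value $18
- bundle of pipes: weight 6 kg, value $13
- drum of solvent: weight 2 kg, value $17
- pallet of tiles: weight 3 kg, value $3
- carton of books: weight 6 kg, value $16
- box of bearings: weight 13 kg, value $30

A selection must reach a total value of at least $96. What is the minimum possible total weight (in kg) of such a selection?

29

Subsets with value ≥ 96, sorted by total weight:
- spool of cable+drum of solvent+carton of books+box of bearings: weight 29, value 103
- spool of cable+bundle of pipes+drum of solvent+box of bearings: weight 29, value 100
Minimum weight: 29 kg.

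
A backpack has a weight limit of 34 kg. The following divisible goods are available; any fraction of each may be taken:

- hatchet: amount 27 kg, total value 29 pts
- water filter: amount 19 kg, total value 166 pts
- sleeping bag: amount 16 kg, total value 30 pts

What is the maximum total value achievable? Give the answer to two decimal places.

Take in order of value per unit:
- water filter (166/19 per unit): all 19 → value 166, running total 166.00
- sleeping bag (30/16 per unit): 15 of 16 → value 15×30/16 = 28.1250, running total 194.13
Total 194.13.

194.13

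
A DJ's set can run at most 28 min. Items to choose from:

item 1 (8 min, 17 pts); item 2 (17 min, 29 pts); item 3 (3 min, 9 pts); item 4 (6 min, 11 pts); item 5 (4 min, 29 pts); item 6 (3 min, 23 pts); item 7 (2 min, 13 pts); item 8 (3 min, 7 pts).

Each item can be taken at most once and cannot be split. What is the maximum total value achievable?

102 pts

Check high-value combinations within 28 min:
- item 1+item 3+item 4+item 5+item 6+item 7: duration 8+3+6+4+3+2=26, value 17+9+11+29+23+13=102
- item 1+item 4+item 5+item 6+item 7+item 8: duration 8+6+4+3+2+3=26, value 17+11+29+23+13+7=100
- item 1+item 3+item 5+item 6+item 7+item 8: duration 8+3+4+3+2+3=23, value 17+9+29+23+13+7=98
- item 1+item 3+item 4+item 5+item 6+item 8: duration 8+3+6+4+3+3=27, value 17+9+11+29+23+7=96
Best: 102 pts.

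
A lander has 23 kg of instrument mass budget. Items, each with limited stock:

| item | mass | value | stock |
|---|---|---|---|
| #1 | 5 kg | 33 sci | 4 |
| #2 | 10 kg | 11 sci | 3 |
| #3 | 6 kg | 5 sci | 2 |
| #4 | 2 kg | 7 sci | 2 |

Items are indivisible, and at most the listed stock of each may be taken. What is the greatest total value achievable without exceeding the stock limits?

139 sci

Best selections within mass 23 and stock limits:
- 4×#1 + 1×#4: mass 22, value 139
- 4×#1: mass 20, value 132
Best: 139 sci.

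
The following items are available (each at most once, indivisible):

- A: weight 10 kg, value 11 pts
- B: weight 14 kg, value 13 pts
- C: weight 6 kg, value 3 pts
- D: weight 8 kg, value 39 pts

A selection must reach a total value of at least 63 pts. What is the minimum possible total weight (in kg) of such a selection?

Subsets with value ≥ 63, sorted by total weight:
- A+B+D: weight 32, value 63
- A+B+C+D: weight 38, value 66
Minimum weight: 32 kg.

32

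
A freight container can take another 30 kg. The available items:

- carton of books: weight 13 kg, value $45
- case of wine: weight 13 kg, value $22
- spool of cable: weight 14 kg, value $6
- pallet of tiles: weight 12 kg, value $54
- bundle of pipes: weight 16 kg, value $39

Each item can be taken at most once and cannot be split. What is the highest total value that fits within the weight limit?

This is a 0/1 knapsack; check combinations near the capacity.
- carton of books+pallet of tiles: weight 13+12=25, value 45+54=99
- pallet of tiles+bundle of pipes: weight 12+16=28, value 54+39=93
- carton of books+bundle of pipes: weight 13+16=29, value 45+39=84
Best: $99.

$99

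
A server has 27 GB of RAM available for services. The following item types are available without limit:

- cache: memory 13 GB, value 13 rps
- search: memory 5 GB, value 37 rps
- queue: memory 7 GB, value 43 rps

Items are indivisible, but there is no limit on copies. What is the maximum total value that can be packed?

191 rps

Best value-per-unit is search at 37/5; filling with it alone gives 5×37 = 185.
Optimal mix: 4×search + 1×queue → memory 27, value 191.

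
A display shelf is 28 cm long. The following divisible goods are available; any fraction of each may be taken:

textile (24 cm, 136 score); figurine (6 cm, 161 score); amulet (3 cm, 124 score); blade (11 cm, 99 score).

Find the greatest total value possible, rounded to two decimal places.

429.33

Take in order of value per unit:
- amulet (124/3 per unit): all 3 → value 124, running total 124.00
- figurine (161/6 per unit): all 6 → value 161, running total 285.00
- blade (99/11 per unit): all 11 → value 99, running total 384.00
- textile (136/24 per unit): 8 of 24 → value 8×136/24 = 45.3333, running total 429.33
Total 429.33.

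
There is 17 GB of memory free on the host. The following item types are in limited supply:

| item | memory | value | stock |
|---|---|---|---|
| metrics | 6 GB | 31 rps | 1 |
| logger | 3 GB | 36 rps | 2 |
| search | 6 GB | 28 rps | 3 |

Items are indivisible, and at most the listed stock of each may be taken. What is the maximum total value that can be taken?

103 rps

Top feasible selections:
- 1×metrics + 2×logger: memory 12, value 103
- 2×logger + 1×search: memory 12, value 100
Best: 103 rps.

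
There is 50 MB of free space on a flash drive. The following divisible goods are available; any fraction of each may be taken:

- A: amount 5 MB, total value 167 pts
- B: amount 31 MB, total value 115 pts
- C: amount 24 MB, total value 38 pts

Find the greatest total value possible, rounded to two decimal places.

Take in order of value per unit:
- A (167/5 per unit): all 5 → value 167, running total 167.00
- B (115/31 per unit): all 31 → value 115, running total 282.00
- C (38/24 per unit): 14 of 24 → value 14×38/24 = 22.1667, running total 304.17
Total 304.17.

304.17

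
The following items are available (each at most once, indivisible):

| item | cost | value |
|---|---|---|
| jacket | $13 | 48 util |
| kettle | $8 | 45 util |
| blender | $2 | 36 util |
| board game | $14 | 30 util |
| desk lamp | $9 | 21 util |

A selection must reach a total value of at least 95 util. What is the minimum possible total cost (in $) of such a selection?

19

Subsets with value ≥ 95, sorted by total cost:
- kettle+blender+desk lamp: cost 19, value 102
- jacket+kettle+blender: cost 23, value 129
Minimum cost: 19 $.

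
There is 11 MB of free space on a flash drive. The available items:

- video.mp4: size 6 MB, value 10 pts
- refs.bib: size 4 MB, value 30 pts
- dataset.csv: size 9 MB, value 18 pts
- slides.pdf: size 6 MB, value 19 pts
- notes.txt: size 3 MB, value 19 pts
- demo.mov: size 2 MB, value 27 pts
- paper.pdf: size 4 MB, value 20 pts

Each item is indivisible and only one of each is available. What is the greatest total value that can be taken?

Check high-value combinations within 11 MB:
- refs.bib+demo.mov+paper.pdf: size 4+2+4=10, value 30+27+20=77
- refs.bib+notes.txt+demo.mov: size 4+3+2=9, value 30+19+27=76
- refs.bib+notes.txt+paper.pdf: size 4+3+4=11, value 30+19+20=69
Best: 77 pts.

77 pts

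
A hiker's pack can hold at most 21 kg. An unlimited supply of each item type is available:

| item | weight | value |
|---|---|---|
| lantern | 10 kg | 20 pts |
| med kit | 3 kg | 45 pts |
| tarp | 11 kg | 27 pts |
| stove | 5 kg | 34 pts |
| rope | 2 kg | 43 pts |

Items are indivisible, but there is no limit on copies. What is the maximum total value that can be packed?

432 pts

Best value-per-unit is rope at 43/2; filling with it alone gives 10×43 = 430.
Optimal mix: 1×med kit + 9×rope → weight 21, value 432.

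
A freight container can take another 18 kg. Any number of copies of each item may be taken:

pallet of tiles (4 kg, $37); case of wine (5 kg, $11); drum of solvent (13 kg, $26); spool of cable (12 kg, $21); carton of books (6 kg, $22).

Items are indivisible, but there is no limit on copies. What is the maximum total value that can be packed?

Best value-per-unit is pallet of tiles at 37/4, and filling with it alone uses weight 4×4=16. No mix of the others beats 4×37 = 148.

$148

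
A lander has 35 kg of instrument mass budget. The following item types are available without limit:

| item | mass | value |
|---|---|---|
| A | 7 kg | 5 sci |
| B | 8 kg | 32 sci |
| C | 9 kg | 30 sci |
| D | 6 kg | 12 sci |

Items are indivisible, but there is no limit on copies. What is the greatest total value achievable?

Best value-per-unit is B at 32/8, and filling with it alone uses mass 4×8=32. No mix of the others beats 4×32 = 128.

128 sci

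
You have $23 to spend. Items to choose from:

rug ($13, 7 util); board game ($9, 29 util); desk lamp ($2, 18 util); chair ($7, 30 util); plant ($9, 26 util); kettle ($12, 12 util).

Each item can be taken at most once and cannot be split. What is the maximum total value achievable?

77 util

This is a 0/1 knapsack; check combinations near the capacity.
- board game+desk lamp+chair: cost 9+2+7=18, value 29+18+30=77
- desk lamp+chair+plant: cost 2+7+9=18, value 18+30+26=74
- board game+desk lamp+plant: cost 9+2+9=20, value 29+18+26=73
Best: 77 util.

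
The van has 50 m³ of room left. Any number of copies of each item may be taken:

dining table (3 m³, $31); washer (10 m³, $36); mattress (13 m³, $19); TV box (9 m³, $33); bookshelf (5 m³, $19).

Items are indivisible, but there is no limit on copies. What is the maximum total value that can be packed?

Best value-per-unit is dining table at 31/3, and filling with it alone uses volume 16×3=48. No mix of the others beats 16×31 = 496.

$496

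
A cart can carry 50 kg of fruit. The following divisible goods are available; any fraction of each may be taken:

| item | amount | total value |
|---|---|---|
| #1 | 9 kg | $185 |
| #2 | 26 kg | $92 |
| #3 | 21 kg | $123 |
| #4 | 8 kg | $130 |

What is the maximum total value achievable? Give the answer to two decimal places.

480.46

Take in order of value per unit:
- #1 (185/9 per unit): all 9 → value 185, running total 185.00
- #4 (130/8 per unit): all 8 → value 130, running total 315.00
- #3 (123/21 per unit): all 21 → value 123, running total 438.00
- #2 (92/26 per unit): 12 of 26 → value 12×92/26 = 42.4615, running total 480.46
Total 480.46.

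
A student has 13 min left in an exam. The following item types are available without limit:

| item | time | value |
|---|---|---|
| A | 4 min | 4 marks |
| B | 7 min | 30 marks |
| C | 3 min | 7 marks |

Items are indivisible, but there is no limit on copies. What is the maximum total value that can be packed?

Best value-per-unit is B at 30/7; filling with it alone gives 1×30 = 30.
Optimal mix: 1×B + 2×C → time 13, value 44.

44 marks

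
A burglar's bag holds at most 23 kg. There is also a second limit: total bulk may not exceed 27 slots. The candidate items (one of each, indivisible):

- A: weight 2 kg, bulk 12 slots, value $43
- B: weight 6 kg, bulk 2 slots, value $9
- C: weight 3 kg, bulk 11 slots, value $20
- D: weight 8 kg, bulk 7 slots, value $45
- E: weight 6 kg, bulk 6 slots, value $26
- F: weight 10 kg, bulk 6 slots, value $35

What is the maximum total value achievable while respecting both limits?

Feasible sets respecting both limits:
- A+B+D+E: weight 22, bulk 27, value 123
- A+D+F: weight 20, bulk 25, value 123
- A+D+E: weight 16, bulk 25, value 114
- A+E+F: weight 18, bulk 24, value 104
Best: $123.

$123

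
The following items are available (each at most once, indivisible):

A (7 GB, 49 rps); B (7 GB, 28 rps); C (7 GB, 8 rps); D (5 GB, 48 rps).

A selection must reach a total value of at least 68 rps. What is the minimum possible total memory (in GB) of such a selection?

Subsets with value ≥ 68, sorted by total memory:
- A+D: memory 12, value 97
- B+D: memory 12, value 76
- A+B: memory 14, value 77
Minimum memory: 12 GB.

12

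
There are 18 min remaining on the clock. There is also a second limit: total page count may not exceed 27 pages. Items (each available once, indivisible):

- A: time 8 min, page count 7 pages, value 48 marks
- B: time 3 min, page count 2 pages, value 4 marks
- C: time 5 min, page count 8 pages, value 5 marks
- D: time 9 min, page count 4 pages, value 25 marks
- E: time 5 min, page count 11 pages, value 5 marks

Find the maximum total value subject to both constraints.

73 marks

Feasible sets respecting both limits:
- A+D: time 17, page count 11, value 73
- A+C+E: time 18, page count 26, value 58
- A+B+C: time 16, page count 17, value 57
- A+B+E: time 16, page count 20, value 57
Best: 73 marks.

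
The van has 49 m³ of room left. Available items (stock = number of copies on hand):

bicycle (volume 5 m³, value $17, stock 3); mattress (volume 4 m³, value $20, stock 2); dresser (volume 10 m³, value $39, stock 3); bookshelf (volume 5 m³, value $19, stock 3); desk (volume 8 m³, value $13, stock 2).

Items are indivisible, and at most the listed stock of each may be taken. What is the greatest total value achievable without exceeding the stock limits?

Top feasible selections:
- 2×mattress + 3×dresser + 2×bookshelf: volume 48, value 195
- 1×mattress + 3×dresser + 3×bookshelf: volume 49, value 194
- 1×bicycle + 2×mattress + 3×dresser + 1×bookshelf: volume 48, value 193
- 1×bicycle + 2×mattress + 2×dresser + 3×bookshelf: volume 48, value 192
Best: $195.

$195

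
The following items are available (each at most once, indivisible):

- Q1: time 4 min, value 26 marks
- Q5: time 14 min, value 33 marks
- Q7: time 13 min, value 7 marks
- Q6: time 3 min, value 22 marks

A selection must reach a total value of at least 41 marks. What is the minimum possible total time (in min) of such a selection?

7

Subsets with value ≥ 41, sorted by total time:
- Q1+Q6: time 7, value 48
- Q5+Q6: time 17, value 55
- Q1+Q5: time 18, value 59
Minimum time: 7 min.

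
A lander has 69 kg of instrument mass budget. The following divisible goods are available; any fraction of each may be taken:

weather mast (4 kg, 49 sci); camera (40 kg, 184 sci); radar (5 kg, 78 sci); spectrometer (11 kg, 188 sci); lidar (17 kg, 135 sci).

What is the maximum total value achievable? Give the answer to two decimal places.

597.20

Take in order of value per unit:
- spectrometer (188/11 per unit): all 11 → value 188, running total 188.00
- radar (78/5 per unit): all 5 → value 78, running total 266.00
- weather mast (49/4 per unit): all 4 → value 49, running total 315.00
- lidar (135/17 per unit): all 17 → value 135, running total 450.00
- camera (184/40 per unit): 32 of 40 → value 32×184/40 = 147.2000, running total 597.20
Total 597.20.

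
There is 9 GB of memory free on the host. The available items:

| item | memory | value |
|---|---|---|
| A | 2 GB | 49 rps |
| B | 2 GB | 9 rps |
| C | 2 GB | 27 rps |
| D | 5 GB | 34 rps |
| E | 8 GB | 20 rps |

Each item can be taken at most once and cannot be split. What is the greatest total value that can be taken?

Check high-value combinations within 9 GB:
- A+C+D: memory 2+2+5=9, value 49+27+34=110
- A+B+D: memory 2+2+5=9, value 49+9+34=92
- A+B+C: memory 2+2+2=6, value 49+9+27=85
- A+D: memory 2+5=7, value 49+34=83
Best: 110 rps.

110 rps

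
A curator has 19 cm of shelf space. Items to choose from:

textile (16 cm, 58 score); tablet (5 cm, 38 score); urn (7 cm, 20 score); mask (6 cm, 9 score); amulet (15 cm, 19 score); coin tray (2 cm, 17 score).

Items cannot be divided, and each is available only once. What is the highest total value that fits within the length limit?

75 score

Check high-value combinations within 19 cm:
- tablet+urn+coin tray: length 5+7+2=14, value 38+20+17=75
- textile+coin tray: length 16+2=18, value 58+17=75
- tablet+urn+mask: length 5+7+6=18, value 38+20+9=67
- tablet+mask+coin tray: length 5+6+2=13, value 38+9+17=64
Best: 75 score.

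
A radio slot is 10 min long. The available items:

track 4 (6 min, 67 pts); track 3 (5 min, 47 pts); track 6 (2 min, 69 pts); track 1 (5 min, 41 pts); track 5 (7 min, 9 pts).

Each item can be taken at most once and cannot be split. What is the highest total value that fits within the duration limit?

136 pts

This is a 0/1 knapsack; check combinations near the capacity.
- track 4+track 6: duration 6+2=8, value 67+69=136
- track 3+track 6: duration 5+2=7, value 47+69=116
- track 6+track 1: duration 2+5=7, value 69+41=110
- track 3+track 1: duration 5+5=10, value 47+41=88
Best: 136 pts.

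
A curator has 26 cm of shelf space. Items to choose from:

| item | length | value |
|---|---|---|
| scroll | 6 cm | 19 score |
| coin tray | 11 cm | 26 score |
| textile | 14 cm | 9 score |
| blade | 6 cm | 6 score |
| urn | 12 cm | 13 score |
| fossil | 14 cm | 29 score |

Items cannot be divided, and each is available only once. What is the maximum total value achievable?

55 score

Check high-value combinations within 26 cm:
- coin tray+fossil: length 11+14=25, value 26+29=55
- scroll+blade+fossil: length 6+6+14=26, value 19+6+29=54
- scroll+coin tray+blade: length 6+11+6=23, value 19+26+6=51
Best: 55 score.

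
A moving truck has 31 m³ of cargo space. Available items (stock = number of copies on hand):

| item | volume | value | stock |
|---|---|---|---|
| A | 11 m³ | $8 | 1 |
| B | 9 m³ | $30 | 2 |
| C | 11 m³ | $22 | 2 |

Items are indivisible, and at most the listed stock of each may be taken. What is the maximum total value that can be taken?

$82

Best selections within volume 31 and stock limits:
- 2×B + 1×C: volume 29, value 82
- 1×B + 2×C: volume 31, value 74
Best: $82.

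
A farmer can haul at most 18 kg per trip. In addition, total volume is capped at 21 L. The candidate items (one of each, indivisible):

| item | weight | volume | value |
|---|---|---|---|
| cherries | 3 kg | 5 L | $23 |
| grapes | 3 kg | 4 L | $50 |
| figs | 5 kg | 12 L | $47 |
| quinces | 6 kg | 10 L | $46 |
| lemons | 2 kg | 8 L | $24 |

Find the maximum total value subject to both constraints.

Feasible sets respecting both limits:
- cherries+grapes+figs: weight 11, volume 21, value 120
- cherries+grapes+quinces: weight 12, volume 19, value 119
- grapes+figs: weight 8, volume 16, value 97
- cherries+grapes+lemons: weight 8, volume 17, value 97
Best: $120.

$120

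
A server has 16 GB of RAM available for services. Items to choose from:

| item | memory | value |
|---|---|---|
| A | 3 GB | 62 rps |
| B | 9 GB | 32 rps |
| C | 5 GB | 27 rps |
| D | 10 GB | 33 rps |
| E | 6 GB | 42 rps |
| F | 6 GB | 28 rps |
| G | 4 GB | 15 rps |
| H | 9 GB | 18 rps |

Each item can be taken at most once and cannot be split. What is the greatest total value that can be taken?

132 rps

Check high-value combinations within 16 GB:
- A+E+F: memory 3+6+6=15, value 62+42+28=132
- A+C+E: memory 3+5+6=14, value 62+27+42=131
- A+E+G: memory 3+6+4=13, value 62+42+15=119
- A+C+F: memory 3+5+6=14, value 62+27+28=117
Best: 132 rps.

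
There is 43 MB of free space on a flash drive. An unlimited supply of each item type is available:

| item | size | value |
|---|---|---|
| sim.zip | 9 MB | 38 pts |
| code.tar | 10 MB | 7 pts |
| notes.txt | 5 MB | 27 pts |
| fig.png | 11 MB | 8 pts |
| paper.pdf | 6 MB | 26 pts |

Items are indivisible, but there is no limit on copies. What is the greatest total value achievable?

Best value-per-unit is notes.txt at 27/5, and filling with it alone uses size 8×5=40. No mix of the others beats 8×27 = 216.

216 pts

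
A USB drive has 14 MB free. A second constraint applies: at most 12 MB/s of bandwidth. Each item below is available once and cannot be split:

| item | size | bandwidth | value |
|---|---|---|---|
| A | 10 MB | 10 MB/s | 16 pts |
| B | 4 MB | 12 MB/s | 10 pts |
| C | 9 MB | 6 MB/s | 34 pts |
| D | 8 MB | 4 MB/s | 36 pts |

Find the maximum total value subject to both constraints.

Feasible sets respecting both limits:
- D: size 8, bandwidth 4, value 36
- C: size 9, bandwidth 6, value 34
- A: size 10, bandwidth 10, value 16
Best: 36 pts.

36 pts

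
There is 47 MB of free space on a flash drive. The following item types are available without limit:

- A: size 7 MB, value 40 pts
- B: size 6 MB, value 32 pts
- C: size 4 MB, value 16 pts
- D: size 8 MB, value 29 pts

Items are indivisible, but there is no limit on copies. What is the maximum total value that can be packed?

Best value-per-unit is A at 40/7; filling with it alone gives 6×40 = 240.
Optimal mix: 5×A + 2×B → size 47, value 264.

264 pts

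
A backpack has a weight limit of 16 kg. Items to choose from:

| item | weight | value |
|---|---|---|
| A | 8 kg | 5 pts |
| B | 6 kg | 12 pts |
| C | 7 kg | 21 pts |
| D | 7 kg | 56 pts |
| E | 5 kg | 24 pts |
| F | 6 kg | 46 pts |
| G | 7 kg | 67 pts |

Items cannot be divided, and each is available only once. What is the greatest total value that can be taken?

Check high-value combinations within 16 kg:
- D+G: weight 7+7=14, value 56+67=123
- F+G: weight 6+7=13, value 46+67=113
- D+F: weight 7+6=13, value 56+46=102
Best: 123 pts.

123 pts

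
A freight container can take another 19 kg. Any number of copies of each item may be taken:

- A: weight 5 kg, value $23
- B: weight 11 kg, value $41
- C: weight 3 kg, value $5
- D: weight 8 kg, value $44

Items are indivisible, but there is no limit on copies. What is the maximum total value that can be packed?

Best value-per-unit is D at 44/8; filling with it alone gives 2×44 = 88.
Optimal mix: 1×C + 2×D → weight 19, value 93.

$93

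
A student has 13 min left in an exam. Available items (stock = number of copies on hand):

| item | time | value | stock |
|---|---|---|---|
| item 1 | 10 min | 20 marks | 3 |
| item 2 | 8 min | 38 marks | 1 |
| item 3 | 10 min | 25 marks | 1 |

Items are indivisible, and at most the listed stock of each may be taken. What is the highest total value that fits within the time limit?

38 marks

Best selections within time 13 and stock limits:
- 1×item 2: time 8, value 38
- 1×item 3: time 10, value 25
- 1×item 1: time 10, value 20
Best: 38 marks.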